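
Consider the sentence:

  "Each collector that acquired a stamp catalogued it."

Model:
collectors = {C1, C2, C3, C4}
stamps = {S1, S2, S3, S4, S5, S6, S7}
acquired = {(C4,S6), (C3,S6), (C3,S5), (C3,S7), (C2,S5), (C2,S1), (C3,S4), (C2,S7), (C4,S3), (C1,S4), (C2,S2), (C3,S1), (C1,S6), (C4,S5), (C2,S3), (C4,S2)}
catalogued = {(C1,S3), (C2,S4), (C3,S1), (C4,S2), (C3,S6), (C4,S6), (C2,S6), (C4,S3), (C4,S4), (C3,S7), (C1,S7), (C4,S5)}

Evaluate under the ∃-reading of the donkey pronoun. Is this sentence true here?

False

"it" takes "a stamp" as antecedent — a donkey pronoun bound across the clause boundary.
Weak reading: every collector c with some acquired-stamp has at least one acquired-stamp s such that catalogued(c,s).
Per collector: C1:✗  C2:✗  C3:✓  C4:✓
C1 has no witness among its acquired-stamps.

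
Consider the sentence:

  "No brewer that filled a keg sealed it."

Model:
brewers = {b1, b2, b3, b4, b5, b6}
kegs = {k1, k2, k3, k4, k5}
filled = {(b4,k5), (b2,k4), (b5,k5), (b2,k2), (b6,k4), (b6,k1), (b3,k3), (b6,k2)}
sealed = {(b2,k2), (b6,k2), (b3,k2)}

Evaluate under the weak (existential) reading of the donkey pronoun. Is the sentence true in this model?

"it" takes "a keg" as antecedent — a donkey pronoun bound across the clause boundary.
Truth condition: for no (b,k) with filled(b,k) does sealed(b,k) hold.
Restrictor pairs — does the scope hold? (b2,k2):holds  (b2,k4):fails  (b3,k3):fails  (b4,k5):fails  (b5,k5):fails  (b6,k1):fails  (b6,k2):holds  (b6,k4):fails
Scope holds for 2 pair(s), so the sentence is false.

False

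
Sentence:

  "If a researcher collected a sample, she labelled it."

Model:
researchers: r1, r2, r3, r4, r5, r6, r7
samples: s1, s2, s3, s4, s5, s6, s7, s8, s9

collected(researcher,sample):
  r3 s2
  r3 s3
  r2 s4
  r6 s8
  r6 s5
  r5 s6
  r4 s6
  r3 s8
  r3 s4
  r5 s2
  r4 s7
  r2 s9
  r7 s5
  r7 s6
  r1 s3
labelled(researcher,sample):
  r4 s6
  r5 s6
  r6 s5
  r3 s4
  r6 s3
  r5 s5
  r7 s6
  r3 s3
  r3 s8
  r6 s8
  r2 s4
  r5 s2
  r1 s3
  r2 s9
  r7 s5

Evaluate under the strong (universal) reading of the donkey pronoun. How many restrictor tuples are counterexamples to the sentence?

2

"it" takes "a sample" as antecedent — a donkey pronoun bound across the clause boundary.
Strong reading: for every (r,s) with collected(r,s), labelled(r,s).
Restrictor pairs: (r1,s3) ✓  (r2,s4) ✓  (r2,s9) ✓  (r3,s2) ✗  (r3,s3) ✓  (r3,s4) ✓  (r3,s8) ✓  (r4,s6) ✓  (r4,s7) ✗  (r5,s2) ✓  (r5,s6) ✓  (r6,s5) ✓  (r6,s8) ✓  (r7,s5) ✓  (r7,s6) ✓
Counterexamples (restrictor pairs failing the scope): 2.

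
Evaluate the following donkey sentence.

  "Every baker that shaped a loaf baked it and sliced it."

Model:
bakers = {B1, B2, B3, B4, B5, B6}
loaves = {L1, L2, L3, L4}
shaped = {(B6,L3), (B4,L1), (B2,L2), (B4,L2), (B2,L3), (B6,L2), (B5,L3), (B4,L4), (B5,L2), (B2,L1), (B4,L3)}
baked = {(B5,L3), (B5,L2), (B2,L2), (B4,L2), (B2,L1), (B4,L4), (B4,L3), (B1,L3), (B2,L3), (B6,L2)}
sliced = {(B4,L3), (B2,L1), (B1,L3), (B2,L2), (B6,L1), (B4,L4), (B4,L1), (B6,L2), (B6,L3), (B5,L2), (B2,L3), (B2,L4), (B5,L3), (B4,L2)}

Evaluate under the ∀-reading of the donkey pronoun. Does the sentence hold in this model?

False

"it" takes "a loaf" as antecedent — a donkey pronoun bound across the clause boundary.
Strong reading: for every (b,l) with shaped(b,l), baked(b,l) ∧ sliced(b,l).
Restrictor pairs: (B2,L1) ✓  (B2,L2) ✓  (B2,L3) ✓  (B4,L1) ✗  (B4,L2) ✓  (B4,L3) ✓  (B4,L4) ✓  (B5,L2) ✓  (B5,L3) ✓  (B6,L2) ✓  (B6,L3) ✗
Counterexample: (B4,L1) is in shaped but fails the scope.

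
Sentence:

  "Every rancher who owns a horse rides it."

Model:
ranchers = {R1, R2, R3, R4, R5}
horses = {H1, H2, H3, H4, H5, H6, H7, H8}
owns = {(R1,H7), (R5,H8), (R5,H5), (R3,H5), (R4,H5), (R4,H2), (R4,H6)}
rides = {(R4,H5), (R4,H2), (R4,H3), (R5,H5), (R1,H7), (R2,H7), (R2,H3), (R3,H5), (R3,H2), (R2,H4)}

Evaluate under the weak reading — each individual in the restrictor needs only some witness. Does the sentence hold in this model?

"it" takes "a horse" as antecedent — a donkey pronoun bound across the clause boundary.
Weak reading: every rancher r with some owns-horse has at least one owns-horse h such that rides(r,h).
Per rancher: R1:✓  R3:✓  R4:✓  R5:✓
Every rancher in the restrictor has a witness.

True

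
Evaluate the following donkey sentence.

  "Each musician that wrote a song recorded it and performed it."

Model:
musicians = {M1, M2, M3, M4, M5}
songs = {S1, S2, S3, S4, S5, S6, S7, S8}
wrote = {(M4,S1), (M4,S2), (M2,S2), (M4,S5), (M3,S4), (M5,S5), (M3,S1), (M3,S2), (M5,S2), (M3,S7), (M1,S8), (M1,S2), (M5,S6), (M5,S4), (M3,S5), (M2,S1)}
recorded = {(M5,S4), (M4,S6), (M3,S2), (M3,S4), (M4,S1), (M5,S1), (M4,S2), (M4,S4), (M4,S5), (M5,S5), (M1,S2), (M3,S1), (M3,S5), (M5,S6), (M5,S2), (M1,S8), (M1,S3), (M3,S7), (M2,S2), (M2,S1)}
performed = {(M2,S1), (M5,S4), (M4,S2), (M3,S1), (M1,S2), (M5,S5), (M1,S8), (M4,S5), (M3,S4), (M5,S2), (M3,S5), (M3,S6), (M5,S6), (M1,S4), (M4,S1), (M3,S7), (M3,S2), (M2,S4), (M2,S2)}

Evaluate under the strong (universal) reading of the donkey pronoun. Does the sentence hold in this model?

"it" takes "a song" as antecedent — a donkey pronoun bound across the clause boundary.
Strong reading: for every (m,s) with wrote(m,s), recorded(m,s) ∧ performed(m,s).
Restrictor pairs: (M1,S2) ✓  (M1,S8) ✓  (M2,S1) ✓  (M2,S2) ✓  (M3,S1) ✓  (M3,S2) ✓  (M3,S4) ✓  (M3,S5) ✓  (M3,S7) ✓  (M4,S1) ✓  (M4,S2) ✓  (M4,S5) ✓  (M5,S2) ✓  (M5,S4) ✓  (M5,S5) ✓  (M5,S6) ✓
Every restrictor pair satisfies the scope.

True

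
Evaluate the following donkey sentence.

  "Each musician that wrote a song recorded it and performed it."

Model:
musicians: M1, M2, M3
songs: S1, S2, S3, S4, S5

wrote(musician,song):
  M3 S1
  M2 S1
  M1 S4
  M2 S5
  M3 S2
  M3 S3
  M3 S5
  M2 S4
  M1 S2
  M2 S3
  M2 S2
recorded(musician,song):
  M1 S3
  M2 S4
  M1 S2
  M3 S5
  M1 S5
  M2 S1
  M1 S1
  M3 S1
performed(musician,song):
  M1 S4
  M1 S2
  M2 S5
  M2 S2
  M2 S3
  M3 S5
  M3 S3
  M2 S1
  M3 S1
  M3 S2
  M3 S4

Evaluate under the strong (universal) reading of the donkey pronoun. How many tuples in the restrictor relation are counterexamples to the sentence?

7

"it" takes "a song" as antecedent — a donkey pronoun bound across the clause boundary.
Strong reading: for every (m,s) with wrote(m,s), recorded(m,s) ∧ performed(m,s).
Restrictor pairs: (M1,S2) ✓  (M1,S4) ✗  (M2,S1) ✓  (M2,S2) ✗  (M2,S3) ✗  (M2,S4) ✗  (M2,S5) ✗  (M3,S1) ✓  (M3,S2) ✗  (M3,S3) ✗  (M3,S5) ✓
Counterexamples (restrictor pairs failing the scope): 7.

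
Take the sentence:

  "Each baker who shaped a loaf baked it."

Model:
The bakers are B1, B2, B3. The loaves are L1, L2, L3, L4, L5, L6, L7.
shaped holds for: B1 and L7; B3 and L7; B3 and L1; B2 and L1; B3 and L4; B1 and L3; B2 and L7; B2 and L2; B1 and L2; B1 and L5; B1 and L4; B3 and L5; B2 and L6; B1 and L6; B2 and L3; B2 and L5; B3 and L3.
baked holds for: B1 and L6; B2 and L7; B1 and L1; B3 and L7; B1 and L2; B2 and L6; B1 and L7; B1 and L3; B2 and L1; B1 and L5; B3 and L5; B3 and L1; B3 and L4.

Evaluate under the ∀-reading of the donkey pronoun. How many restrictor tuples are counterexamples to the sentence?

5

"it" takes "a loaf" as antecedent — a donkey pronoun bound across the clause boundary.
Strong reading: for every (b,l) with shaped(b,l), baked(b,l).
Restrictor pairs: (B1,L2) ✓  (B1,L3) ✓  (B1,L4) ✗  (B1,L5) ✓  (B1,L6) ✓  (B1,L7) ✓  (B2,L1) ✓  (B2,L2) ✗  (B2,L3) ✗  (B2,L5) ✗  (B2,L6) ✓  (B2,L7) ✓  (B3,L1) ✓  (B3,L3) ✗  (B3,L4) ✓  (B3,L5) ✓  (B3,L7) ✓
Counterexamples (restrictor pairs failing the scope): 5.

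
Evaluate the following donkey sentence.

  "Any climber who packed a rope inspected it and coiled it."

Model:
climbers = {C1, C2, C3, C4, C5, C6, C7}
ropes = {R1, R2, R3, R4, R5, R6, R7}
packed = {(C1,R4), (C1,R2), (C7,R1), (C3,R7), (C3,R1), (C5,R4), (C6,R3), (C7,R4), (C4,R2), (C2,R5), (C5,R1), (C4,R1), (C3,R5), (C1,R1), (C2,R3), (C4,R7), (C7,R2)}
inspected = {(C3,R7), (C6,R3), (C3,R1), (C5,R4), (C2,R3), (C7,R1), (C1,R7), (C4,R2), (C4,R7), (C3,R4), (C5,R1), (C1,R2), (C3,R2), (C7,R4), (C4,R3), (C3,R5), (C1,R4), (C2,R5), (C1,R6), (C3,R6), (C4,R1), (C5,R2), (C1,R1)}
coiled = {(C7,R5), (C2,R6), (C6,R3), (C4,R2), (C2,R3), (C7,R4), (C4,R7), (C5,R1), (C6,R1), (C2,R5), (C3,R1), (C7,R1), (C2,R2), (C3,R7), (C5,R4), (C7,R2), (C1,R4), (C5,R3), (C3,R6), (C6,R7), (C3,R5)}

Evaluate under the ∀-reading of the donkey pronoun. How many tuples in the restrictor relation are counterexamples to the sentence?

4

"it" takes "a rope" as antecedent — a donkey pronoun bound across the clause boundary.
Strong reading: for every (c,r) with packed(c,r), inspected(c,r) ∧ coiled(c,r).
Restrictor pairs: (C1,R1) ✗  (C1,R2) ✗  (C1,R4) ✓  (C2,R3) ✓  (C2,R5) ✓  (C3,R1) ✓  (C3,R5) ✓  (C3,R7) ✓  (C4,R1) ✗  (C4,R2) ✓  (C4,R7) ✓  (C5,R1) ✓  (C5,R4) ✓  (C6,R3) ✓  (C7,R1) ✓  (C7,R2) ✗  (C7,R4) ✓
Counterexamples (restrictor pairs failing the scope): 4.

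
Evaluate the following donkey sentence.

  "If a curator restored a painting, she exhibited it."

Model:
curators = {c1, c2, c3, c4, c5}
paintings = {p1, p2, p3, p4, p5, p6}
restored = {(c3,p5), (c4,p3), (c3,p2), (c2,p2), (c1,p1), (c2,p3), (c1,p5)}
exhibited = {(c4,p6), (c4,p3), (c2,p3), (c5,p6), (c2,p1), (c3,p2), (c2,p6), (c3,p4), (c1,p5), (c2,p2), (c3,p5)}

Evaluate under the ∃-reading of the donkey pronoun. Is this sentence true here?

"it" takes "a painting" as antecedent — a donkey pronoun bound across the clause boundary.
Weak reading: every curator c with some restored-painting has at least one restored-painting p such that exhibited(c,p).
Per curator: c1:✓  c2:✓  c3:✓  c4:✓
Every curator in the restrictor has a witness.

True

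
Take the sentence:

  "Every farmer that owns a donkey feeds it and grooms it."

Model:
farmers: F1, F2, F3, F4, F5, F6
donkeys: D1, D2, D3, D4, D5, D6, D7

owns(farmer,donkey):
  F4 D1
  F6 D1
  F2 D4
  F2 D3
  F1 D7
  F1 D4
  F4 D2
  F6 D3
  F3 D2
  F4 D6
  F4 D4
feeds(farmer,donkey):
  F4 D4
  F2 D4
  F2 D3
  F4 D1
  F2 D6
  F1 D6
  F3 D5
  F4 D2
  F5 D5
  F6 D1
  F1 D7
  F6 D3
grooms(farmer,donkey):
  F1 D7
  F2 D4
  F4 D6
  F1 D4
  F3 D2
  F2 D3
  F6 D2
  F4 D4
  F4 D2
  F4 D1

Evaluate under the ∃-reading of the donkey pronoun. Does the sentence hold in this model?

"it" takes "a donkey" as antecedent — a donkey pronoun bound across the clause boundary.
Weak reading: every farmer f with some owns-donkey has at least one owns-donkey d such that feeds(f,d) ∧ grooms(f,d).
Per farmer: F1:✓  F2:✓  F3:✗  F4:✓  F6:✗
F3 has no witness among its owns-donkeys.

False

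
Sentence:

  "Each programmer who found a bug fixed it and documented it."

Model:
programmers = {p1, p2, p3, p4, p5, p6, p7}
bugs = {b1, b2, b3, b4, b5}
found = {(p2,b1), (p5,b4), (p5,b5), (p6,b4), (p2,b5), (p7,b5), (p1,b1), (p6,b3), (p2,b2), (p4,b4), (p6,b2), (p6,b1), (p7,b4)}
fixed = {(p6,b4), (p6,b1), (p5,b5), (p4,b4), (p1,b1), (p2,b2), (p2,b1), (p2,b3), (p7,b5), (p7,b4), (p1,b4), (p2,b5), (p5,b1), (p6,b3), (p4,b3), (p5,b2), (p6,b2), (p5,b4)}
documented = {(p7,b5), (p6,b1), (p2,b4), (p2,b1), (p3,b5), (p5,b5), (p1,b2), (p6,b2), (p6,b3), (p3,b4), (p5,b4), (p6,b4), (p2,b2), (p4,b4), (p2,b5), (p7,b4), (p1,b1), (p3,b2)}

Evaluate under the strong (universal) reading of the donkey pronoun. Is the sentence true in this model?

True

"it" takes "a bug" as antecedent — a donkey pronoun bound across the clause boundary.
Strong reading: for every (p,b) with found(p,b), fixed(p,b) ∧ documented(p,b).
Restrictor pairs: (p1,b1) ✓  (p2,b1) ✓  (p2,b2) ✓  (p2,b5) ✓  (p4,b4) ✓  (p5,b4) ✓  (p5,b5) ✓  (p6,b1) ✓  (p6,b2) ✓  (p6,b3) ✓  (p6,b4) ✓  (p7,b4) ✓  (p7,b5) ✓
Every restrictor pair satisfies the scope.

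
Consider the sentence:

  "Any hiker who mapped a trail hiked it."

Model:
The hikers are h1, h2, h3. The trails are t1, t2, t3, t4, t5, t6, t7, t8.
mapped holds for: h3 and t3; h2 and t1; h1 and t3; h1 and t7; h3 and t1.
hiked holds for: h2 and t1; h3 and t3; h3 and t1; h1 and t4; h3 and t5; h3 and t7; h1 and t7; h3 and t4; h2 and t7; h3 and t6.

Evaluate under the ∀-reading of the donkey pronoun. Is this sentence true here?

False

"it" takes "a trail" as antecedent — a donkey pronoun bound across the clause boundary.
Strong reading: for every (h,t) with mapped(h,t), hiked(h,t).
Restrictor pairs: (h1,t3) ✗  (h1,t7) ✓  (h2,t1) ✓  (h3,t1) ✓  (h3,t3) ✓
Counterexample: (h1,t3) is in mapped but fails the scope.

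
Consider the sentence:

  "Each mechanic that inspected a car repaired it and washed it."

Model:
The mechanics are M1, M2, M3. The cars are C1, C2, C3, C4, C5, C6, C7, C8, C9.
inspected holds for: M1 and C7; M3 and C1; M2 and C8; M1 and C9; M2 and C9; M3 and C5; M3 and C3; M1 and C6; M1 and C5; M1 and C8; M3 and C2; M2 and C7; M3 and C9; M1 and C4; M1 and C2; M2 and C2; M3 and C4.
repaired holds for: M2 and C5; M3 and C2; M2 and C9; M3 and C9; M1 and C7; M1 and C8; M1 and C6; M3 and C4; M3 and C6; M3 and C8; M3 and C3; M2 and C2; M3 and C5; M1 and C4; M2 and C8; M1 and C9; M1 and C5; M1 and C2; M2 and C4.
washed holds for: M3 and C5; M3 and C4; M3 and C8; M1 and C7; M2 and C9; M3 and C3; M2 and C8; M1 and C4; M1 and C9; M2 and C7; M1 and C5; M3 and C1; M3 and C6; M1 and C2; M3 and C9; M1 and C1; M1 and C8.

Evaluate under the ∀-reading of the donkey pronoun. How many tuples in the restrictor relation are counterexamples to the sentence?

"it" takes "a car" as antecedent — a donkey pronoun bound across the clause boundary.
Strong reading: for every (m,c) with inspected(m,c), repaired(m,c) ∧ washed(m,c).
Restrictor pairs: (M1,C2) ✓  (M1,C4) ✓  (M1,C5) ✓  (M1,C6) ✗  (M1,C7) ✓  (M1,C8) ✓  (M1,C9) ✓  (M2,C2) ✗  (M2,C7) ✗  (M2,C8) ✓  (M2,C9) ✓  (M3,C1) ✗  (M3,C2) ✗  (M3,C3) ✓  (M3,C4) ✓  (M3,C5) ✓  (M3,C9) ✓
Counterexamples (restrictor pairs failing the scope): 5.

5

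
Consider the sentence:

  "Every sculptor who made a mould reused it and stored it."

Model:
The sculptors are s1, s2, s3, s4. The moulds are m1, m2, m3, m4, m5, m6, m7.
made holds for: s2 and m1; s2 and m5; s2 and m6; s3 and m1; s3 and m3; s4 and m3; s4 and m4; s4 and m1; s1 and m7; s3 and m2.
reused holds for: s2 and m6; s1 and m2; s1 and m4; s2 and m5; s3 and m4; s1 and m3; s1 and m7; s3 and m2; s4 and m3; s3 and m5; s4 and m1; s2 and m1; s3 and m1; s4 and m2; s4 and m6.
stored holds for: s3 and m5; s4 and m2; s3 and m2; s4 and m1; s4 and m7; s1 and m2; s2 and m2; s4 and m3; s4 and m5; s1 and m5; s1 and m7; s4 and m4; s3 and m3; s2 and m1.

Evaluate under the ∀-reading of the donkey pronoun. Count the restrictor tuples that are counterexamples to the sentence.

"it" takes "a mould" as antecedent — a donkey pronoun bound across the clause boundary.
Strong reading: for every (s,m) with made(s,m), reused(s,m) ∧ stored(s,m).
Restrictor pairs: (s1,m7) ✓  (s2,m1) ✓  (s2,m5) ✗  (s2,m6) ✗  (s3,m1) ✗  (s3,m2) ✓  (s3,m3) ✗  (s4,m1) ✓  (s4,m3) ✓  (s4,m4) ✗
Counterexamples (restrictor pairs failing the scope): 5.

5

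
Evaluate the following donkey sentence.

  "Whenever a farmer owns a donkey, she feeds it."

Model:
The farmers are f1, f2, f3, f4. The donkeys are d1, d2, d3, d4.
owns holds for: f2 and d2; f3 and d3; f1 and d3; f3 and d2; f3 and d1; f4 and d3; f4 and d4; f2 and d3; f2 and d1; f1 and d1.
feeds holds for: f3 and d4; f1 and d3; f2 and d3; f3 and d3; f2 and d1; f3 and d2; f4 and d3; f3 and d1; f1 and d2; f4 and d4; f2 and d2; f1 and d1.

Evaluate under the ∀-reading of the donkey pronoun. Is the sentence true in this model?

True

"it" takes "a donkey" as antecedent — a donkey pronoun bound across the clause boundary.
Strong reading: for every (f,d) with owns(f,d), feeds(f,d).
Restrictor pairs: (f1,d1) ✓  (f1,d3) ✓  (f2,d1) ✓  (f2,d2) ✓  (f2,d3) ✓  (f3,d1) ✓  (f3,d2) ✓  (f3,d3) ✓  (f4,d3) ✓  (f4,d4) ✓
Every restrictor pair satisfies the scope.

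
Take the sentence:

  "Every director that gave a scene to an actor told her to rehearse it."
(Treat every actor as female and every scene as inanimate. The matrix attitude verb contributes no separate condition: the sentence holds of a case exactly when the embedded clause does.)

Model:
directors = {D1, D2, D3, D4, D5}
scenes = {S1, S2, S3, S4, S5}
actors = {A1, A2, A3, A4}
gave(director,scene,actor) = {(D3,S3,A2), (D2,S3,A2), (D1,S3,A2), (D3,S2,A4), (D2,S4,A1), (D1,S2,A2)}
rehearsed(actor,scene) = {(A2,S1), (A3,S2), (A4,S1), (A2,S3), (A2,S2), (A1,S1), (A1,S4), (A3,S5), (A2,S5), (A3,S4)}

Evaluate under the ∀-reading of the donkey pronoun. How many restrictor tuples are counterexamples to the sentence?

1

"her" takes "an actor" as antecedent and "it" takes "a scene"; both are donkey pronouns co-varying with the restrictor.
Strong reading: for every (d,s,a) with gave(d,s,a), rehearsed(a,s).
Restrictor triples: (D1,S2,A2)→rehearsed(A2,S2) ✓  (D1,S3,A2)→rehearsed(A2,S3) ✓  (D2,S3,A2)→rehearsed(A2,S3) ✓  (D2,S4,A1)→rehearsed(A1,S4) ✓  (D3,S2,A4)→rehearsed(A4,S2) ✗  (D3,S3,A2)→rehearsed(A2,S3) ✓
Counterexamples (restrictor triples failing the scope): 1.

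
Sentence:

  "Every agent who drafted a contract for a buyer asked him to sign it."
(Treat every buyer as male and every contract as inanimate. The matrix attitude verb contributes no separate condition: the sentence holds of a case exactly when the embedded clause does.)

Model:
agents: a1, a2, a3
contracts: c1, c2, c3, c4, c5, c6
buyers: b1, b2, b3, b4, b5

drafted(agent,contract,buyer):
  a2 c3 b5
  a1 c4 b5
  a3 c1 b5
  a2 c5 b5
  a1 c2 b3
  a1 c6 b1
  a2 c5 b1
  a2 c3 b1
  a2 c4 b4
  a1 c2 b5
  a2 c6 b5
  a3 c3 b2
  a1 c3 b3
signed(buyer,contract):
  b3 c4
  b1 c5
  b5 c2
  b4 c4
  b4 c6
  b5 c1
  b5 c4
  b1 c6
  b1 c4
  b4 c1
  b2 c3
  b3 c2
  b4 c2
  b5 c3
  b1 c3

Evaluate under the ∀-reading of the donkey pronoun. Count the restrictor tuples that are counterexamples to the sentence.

3

"him" takes "a buyer" as antecedent and "it" takes "a contract"; both are donkey pronouns co-varying with the restrictor.
Strong reading: for every (a,c,b) with drafted(a,c,b), signed(b,c).
Restrictor triples: (a1,c2,b3)→signed(b3,c2) ✓  (a1,c2,b5)→signed(b5,c2) ✓  (a1,c3,b3)→signed(b3,c3) ✗  (a1,c4,b5)→signed(b5,c4) ✓  (a1,c6,b1)→signed(b1,c6) ✓  (a2,c3,b1)→signed(b1,c3) ✓  (a2,c3,b5)→signed(b5,c3) ✓  (a2,c4,b4)→signed(b4,c4) ✓  (a2,c5,b1)→signed(b1,c5) ✓  (a2,c5,b5)→signed(b5,c5) ✗  (a2,c6,b5)→signed(b5,c6) ✗  (a3,c1,b5)→signed(b5,c1) ✓  (a3,c3,b2)→signed(b2,c3) ✓
Counterexamples (restrictor triples failing the scope): 3.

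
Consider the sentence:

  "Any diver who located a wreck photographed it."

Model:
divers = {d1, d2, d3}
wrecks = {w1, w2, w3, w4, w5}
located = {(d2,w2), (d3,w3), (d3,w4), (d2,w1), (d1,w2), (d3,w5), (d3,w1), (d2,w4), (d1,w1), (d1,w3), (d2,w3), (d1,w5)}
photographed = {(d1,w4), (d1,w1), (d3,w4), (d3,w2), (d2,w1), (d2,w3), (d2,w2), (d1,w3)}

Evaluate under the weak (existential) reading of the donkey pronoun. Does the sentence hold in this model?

True

"it" takes "a wreck" as antecedent — a donkey pronoun bound across the clause boundary.
Weak reading: every diver d with some located-wreck has at least one located-wreck w such that photographed(d,w).
Per diver: d1:✓  d2:✓  d3:✓
Every diver in the restrictor has a witness.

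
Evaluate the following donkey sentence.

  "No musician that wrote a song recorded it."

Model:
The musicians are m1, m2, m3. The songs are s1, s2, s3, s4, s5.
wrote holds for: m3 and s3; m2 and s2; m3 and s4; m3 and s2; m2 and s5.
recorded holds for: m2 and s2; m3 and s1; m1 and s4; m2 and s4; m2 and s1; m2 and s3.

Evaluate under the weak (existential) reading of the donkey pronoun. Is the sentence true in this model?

"it" takes "a song" as antecedent — a donkey pronoun bound across the clause boundary.
Truth condition: for no (m,s) with wrote(m,s) does recorded(m,s) hold.
Restrictor pairs — does the scope hold? (m2,s2):holds  (m2,s5):fails  (m3,s2):fails  (m3,s3):fails  (m3,s4):fails
Scope holds for 1 pair(s), so the sentence is false.

False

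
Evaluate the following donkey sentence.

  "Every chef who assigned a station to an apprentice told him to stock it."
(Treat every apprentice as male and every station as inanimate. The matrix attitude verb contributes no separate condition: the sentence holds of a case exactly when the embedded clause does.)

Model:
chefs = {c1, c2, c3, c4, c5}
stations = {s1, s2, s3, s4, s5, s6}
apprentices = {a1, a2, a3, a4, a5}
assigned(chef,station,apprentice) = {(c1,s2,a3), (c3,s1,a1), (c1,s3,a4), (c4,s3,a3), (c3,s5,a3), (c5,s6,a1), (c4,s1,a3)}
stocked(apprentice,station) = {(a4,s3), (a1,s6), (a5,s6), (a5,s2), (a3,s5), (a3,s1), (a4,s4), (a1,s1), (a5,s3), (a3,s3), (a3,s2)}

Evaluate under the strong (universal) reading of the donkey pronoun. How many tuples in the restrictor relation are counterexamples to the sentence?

"him" takes "an apprentice" as antecedent and "it" takes "a station"; both are donkey pronouns co-varying with the restrictor.
Strong reading: for every (c,s,a) with assigned(c,s,a), stocked(a,s).
Restrictor triples: (c1,s2,a3)→stocked(a3,s2) ✓  (c1,s3,a4)→stocked(a4,s3) ✓  (c3,s1,a1)→stocked(a1,s1) ✓  (c3,s5,a3)→stocked(a3,s5) ✓  (c4,s1,a3)→stocked(a3,s1) ✓  (c4,s3,a3)→stocked(a3,s3) ✓  (c5,s6,a1)→stocked(a1,s6) ✓
Counterexamples (restrictor triples failing the scope): 0.

0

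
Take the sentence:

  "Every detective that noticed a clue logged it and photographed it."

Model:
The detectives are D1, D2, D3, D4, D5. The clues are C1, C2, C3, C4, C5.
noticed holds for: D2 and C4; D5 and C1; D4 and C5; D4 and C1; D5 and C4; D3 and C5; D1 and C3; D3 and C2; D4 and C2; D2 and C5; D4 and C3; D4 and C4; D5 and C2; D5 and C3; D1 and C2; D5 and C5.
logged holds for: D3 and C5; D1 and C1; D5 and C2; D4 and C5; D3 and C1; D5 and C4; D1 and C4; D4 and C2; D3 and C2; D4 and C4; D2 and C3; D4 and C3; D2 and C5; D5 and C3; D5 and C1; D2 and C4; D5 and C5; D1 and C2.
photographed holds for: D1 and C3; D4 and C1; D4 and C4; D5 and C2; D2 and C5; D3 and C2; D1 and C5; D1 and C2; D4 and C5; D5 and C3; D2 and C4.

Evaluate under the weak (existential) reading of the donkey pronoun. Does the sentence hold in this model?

True

"it" takes "a clue" as antecedent — a donkey pronoun bound across the clause boundary.
Weak reading: every detective d with some noticed-clue has at least one noticed-clue c such that logged(d,c) ∧ photographed(d,c).
Per detective: D1:✓  D2:✓  D3:✓  D4:✓  D5:✓
Every detective in the restrictor has a witness.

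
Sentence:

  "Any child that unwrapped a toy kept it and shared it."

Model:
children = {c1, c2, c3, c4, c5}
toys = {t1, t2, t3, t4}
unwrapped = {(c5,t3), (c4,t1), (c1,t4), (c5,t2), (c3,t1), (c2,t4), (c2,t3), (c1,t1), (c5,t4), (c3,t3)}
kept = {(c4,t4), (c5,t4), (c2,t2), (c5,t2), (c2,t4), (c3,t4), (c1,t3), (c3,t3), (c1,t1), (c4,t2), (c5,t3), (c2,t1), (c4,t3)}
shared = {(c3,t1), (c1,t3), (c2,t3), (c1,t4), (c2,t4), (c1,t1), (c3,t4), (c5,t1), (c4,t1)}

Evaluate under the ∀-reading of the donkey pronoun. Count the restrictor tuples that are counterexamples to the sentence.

8

"it" takes "a toy" as antecedent — a donkey pronoun bound across the clause boundary.
Strong reading: for every (c,t) with unwrapped(c,t), kept(c,t) ∧ shared(c,t).
Restrictor pairs: (c1,t1) ✓  (c1,t4) ✗  (c2,t3) ✗  (c2,t4) ✓  (c3,t1) ✗  (c3,t3) ✗  (c4,t1) ✗  (c5,t2) ✗  (c5,t3) ✗  (c5,t4) ✗
Counterexamples (restrictor pairs failing the scope): 8.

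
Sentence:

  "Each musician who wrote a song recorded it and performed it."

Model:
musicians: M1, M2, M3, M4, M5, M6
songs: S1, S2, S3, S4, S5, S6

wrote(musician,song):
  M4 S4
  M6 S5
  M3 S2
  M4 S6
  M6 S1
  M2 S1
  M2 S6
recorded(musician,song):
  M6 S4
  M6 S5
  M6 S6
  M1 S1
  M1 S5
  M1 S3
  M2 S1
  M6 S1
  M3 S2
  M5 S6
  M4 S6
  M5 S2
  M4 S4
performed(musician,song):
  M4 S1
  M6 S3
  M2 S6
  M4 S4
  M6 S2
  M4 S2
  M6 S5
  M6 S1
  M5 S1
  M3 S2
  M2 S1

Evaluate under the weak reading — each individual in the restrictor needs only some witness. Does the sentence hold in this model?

True

"it" takes "a song" as antecedent — a donkey pronoun bound across the clause boundary.
Weak reading: every musician m with some wrote-song has at least one wrote-song s such that recorded(m,s) ∧ performed(m,s).
Per musician: M2:✓  M3:✓  M4:✓  M6:✓
Every musician in the restrictor has a witness.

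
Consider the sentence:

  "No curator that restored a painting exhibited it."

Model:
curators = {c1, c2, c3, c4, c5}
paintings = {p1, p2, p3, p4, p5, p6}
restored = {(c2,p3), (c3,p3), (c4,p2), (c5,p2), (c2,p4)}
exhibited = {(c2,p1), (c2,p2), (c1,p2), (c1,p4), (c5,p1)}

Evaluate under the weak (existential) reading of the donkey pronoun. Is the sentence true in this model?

"it" takes "a painting" as antecedent — a donkey pronoun bound across the clause boundary.
Truth condition: for no (c,p) with restored(c,p) does exhibited(c,p) hold.
Restrictor pairs — does the scope hold? (c2,p3):fails  (c2,p4):fails  (c3,p3):fails  (c4,p2):fails  (c5,p2):fails
Scope holds for no restrictor pair, so the sentence is true.

True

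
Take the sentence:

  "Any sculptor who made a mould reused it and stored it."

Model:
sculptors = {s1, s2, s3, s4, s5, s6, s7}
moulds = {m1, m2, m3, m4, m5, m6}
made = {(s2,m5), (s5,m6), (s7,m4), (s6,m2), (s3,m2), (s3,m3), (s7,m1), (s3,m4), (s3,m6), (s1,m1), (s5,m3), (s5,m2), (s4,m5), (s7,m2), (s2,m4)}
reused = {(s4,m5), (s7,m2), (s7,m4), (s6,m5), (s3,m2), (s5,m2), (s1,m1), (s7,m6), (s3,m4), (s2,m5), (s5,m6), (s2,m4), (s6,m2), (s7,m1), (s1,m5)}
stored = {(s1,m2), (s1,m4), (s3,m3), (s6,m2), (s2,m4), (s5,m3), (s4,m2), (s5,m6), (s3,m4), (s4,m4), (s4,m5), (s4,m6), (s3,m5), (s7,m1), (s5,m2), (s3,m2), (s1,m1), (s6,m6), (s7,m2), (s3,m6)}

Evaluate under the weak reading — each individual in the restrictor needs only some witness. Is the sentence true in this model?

True

"it" takes "a mould" as antecedent — a donkey pronoun bound across the clause boundary.
Weak reading: every sculptor s with some made-mould has at least one made-mould m such that reused(s,m) ∧ stored(s,m).
Per sculptor: s1:✓  s2:✓  s3:✓  s4:✓  s5:✓  s6:✓  s7:✓
Every sculptor in the restrictor has a witness.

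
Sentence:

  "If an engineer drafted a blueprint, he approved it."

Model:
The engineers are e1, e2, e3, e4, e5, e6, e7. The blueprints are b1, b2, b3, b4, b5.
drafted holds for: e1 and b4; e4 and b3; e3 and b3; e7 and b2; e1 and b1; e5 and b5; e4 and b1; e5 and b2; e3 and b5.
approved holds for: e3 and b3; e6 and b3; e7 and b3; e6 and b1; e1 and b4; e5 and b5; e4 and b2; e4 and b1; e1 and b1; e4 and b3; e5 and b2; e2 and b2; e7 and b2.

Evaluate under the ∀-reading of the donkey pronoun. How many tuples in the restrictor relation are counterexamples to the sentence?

"it" takes "a blueprint" as antecedent — a donkey pronoun bound across the clause boundary.
Strong reading: for every (e,b) with drafted(e,b), approved(e,b).
Restrictor pairs: (e1,b1) ✓  (e1,b4) ✓  (e3,b3) ✓  (e3,b5) ✗  (e4,b1) ✓  (e4,b3) ✓  (e5,b2) ✓  (e5,b5) ✓  (e7,b2) ✓
Counterexamples (restrictor pairs failing the scope): 1.

1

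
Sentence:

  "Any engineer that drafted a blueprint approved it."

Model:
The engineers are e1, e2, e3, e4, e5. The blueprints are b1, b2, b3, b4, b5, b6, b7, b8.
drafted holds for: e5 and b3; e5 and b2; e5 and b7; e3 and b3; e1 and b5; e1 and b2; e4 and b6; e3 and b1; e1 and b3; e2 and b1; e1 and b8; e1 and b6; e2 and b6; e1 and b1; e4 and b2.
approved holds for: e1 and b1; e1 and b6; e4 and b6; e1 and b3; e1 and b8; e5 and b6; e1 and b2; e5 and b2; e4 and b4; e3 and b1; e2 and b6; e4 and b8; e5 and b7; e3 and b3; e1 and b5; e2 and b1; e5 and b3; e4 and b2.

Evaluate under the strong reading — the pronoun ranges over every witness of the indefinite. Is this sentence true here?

"it" takes "a blueprint" as antecedent — a donkey pronoun bound across the clause boundary.
Strong reading: for every (e,b) with drafted(e,b), approved(e,b).
Restrictor pairs: (e1,b1) ✓  (e1,b2) ✓  (e1,b3) ✓  (e1,b5) ✓  (e1,b6) ✓  (e1,b8) ✓  (e2,b1) ✓  (e2,b6) ✓  (e3,b1) ✓  (e3,b3) ✓  (e4,b2) ✓  (e4,b6) ✓  (e5,b2) ✓  (e5,b3) ✓  (e5,b7) ✓
Every restrictor pair satisfies the scope.

True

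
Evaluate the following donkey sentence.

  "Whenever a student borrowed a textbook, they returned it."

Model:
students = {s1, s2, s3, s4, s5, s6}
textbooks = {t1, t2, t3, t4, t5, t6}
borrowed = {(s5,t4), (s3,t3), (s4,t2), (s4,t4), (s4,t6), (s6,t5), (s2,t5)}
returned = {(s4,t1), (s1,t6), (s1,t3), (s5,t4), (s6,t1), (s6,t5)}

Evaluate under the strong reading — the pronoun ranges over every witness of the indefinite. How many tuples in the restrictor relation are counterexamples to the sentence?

"it" takes "a textbook" as antecedent — a donkey pronoun bound across the clause boundary.
Strong reading: for every (s,t) with borrowed(s,t), returned(s,t).
Restrictor pairs: (s2,t5) ✗  (s3,t3) ✗  (s4,t2) ✗  (s4,t4) ✗  (s4,t6) ✗  (s5,t4) ✓  (s6,t5) ✓
Counterexamples (restrictor pairs failing the scope): 5.

5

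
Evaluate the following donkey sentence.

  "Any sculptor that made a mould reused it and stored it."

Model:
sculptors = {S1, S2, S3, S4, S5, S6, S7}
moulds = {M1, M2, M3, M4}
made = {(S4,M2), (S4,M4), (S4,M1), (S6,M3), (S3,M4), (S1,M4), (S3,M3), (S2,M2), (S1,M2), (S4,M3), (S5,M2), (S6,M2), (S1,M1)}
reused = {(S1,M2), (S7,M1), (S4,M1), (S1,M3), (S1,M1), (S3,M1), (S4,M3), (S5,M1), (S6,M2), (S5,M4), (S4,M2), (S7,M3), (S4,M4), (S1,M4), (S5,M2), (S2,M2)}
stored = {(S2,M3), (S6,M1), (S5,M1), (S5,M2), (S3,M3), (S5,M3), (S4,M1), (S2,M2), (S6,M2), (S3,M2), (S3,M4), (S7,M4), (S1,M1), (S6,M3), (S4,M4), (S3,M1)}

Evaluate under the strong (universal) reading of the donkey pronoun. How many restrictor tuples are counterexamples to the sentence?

"it" takes "a mould" as antecedent — a donkey pronoun bound across the clause boundary.
Strong reading: for every (s,m) with made(s,m), reused(s,m) ∧ stored(s,m).
Restrictor pairs: (S1,M1) ✓  (S1,M2) ✗  (S1,M4) ✗  (S2,M2) ✓  (S3,M3) ✗  (S3,M4) ✗  (S4,M1) ✓  (S4,M2) ✗  (S4,M3) ✗  (S4,M4) ✓  (S5,M2) ✓  (S6,M2) ✓  (S6,M3) ✗
Counterexamples (restrictor pairs failing the scope): 7.

7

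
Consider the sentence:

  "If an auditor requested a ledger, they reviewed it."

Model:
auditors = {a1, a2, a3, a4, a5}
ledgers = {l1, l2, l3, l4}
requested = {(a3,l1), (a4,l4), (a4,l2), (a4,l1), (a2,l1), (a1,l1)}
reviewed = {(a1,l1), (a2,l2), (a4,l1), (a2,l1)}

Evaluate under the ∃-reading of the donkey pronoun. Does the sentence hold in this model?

"it" takes "a ledger" as antecedent — a donkey pronoun bound across the clause boundary.
Weak reading: every auditor a with some requested-ledger has at least one requested-ledger l such that reviewed(a,l).
Per auditor: a1:✓  a2:✓  a3:✗  a4:✓
a3 has no witness among its requested-ledgers.

False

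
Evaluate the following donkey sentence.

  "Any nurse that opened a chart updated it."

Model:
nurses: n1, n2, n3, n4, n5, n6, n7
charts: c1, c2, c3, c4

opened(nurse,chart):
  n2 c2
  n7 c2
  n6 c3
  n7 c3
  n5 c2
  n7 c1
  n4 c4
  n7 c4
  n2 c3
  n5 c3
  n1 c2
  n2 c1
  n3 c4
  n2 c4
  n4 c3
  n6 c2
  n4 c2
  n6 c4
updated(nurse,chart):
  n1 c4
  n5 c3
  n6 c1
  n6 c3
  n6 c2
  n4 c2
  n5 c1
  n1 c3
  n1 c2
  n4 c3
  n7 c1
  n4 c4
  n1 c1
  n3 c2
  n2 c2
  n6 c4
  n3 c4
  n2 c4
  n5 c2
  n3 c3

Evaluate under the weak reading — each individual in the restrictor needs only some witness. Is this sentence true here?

"it" takes "a chart" as antecedent — a donkey pronoun bound across the clause boundary.
Weak reading: every nurse n with some opened-chart has at least one opened-chart c such that updated(n,c).
Per nurse: n1:✓  n2:✓  n3:✓  n4:✓  n5:✓  n6:✓  n7:✓
Every nurse in the restrictor has a witness.

True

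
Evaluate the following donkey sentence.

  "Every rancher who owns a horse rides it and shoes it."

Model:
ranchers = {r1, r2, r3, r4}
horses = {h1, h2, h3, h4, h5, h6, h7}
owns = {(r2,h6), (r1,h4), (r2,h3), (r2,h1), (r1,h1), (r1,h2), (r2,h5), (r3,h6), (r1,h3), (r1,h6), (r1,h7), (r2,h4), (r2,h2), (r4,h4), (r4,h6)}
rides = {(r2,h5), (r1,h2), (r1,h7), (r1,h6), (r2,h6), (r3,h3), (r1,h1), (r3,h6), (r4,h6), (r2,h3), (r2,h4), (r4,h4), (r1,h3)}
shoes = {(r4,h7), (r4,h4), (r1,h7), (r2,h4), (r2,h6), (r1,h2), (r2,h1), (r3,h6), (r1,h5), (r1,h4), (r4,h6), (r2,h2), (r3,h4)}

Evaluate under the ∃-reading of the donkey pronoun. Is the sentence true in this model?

"it" takes "a horse" as antecedent — a donkey pronoun bound across the clause boundary.
Weak reading: every rancher r with some owns-horse has at least one owns-horse h such that rides(r,h) ∧ shoes(r,h).
Per rancher: r1:✓  r2:✓  r3:✓  r4:✓
Every rancher in the restrictor has a witness.

True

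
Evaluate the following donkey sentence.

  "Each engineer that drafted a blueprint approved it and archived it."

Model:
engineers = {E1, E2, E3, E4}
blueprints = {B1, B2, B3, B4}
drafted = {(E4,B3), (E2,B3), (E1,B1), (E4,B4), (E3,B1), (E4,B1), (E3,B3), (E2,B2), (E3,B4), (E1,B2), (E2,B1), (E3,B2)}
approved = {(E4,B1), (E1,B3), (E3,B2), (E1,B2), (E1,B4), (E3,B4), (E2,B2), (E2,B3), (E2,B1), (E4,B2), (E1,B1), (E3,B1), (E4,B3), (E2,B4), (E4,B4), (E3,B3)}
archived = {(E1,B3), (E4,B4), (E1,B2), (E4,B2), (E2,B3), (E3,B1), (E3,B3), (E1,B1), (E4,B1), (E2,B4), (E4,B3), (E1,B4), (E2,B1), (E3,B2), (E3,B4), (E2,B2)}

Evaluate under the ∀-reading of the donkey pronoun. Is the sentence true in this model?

True

"it" takes "a blueprint" as antecedent — a donkey pronoun bound across the clause boundary.
Strong reading: for every (e,b) with drafted(e,b), approved(e,b) ∧ archived(e,b).
Restrictor pairs: (E1,B1) ✓  (E1,B2) ✓  (E2,B1) ✓  (E2,B2) ✓  (E2,B3) ✓  (E3,B1) ✓  (E3,B2) ✓  (E3,B3) ✓  (E3,B4) ✓  (E4,B1) ✓  (E4,B3) ✓  (E4,B4) ✓
Every restrictor pair satisfies the scope.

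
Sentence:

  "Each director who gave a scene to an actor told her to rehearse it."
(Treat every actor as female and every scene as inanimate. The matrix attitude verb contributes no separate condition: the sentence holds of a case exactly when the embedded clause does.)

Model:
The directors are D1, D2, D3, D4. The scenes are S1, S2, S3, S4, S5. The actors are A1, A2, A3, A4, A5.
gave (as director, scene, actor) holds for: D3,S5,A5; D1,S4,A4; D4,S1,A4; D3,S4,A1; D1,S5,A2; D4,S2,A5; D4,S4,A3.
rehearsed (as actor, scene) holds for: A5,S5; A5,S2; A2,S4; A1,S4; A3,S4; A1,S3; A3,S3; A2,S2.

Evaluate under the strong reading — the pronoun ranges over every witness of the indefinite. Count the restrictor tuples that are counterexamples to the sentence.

"her" takes "an actor" as antecedent and "it" takes "a scene"; both are donkey pronouns co-varying with the restrictor.
Strong reading: for every (d,s,a) with gave(d,s,a), rehearsed(a,s).
Restrictor triples: (D1,S4,A4)→rehearsed(A4,S4) ✗  (D1,S5,A2)→rehearsed(A2,S5) ✗  (D3,S4,A1)→rehearsed(A1,S4) ✓  (D3,S5,A5)→rehearsed(A5,S5) ✓  (D4,S1,A4)→rehearsed(A4,S1) ✗  (D4,S2,A5)→rehearsed(A5,S2) ✓  (D4,S4,A3)→rehearsed(A3,S4) ✓
Counterexamples (restrictor triples failing the scope): 3.

3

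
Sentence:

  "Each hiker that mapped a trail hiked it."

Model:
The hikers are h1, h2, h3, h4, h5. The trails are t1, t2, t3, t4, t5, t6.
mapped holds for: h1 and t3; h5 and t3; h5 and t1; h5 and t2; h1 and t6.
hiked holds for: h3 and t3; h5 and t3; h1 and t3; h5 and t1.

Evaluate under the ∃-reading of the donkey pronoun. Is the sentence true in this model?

True

"it" takes "a trail" as antecedent — a donkey pronoun bound across the clause boundary.
Weak reading: every hiker h with some mapped-trail has at least one mapped-trail t such that hiked(h,t).
Per hiker: h1:✓  h5:✓
Every hiker in the restrictor has a witness.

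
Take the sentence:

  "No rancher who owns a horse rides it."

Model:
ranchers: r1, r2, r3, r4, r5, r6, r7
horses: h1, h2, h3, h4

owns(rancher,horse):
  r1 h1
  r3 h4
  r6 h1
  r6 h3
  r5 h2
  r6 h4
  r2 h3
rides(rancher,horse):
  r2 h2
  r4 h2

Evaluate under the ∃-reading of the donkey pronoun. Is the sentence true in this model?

True

"it" takes "a horse" as antecedent — a donkey pronoun bound across the clause boundary.
Truth condition: for no (r,h) with owns(r,h) does rides(r,h) hold.
Restrictor pairs — does the scope hold? (r1,h1):fails  (r2,h3):fails  (r3,h4):fails  (r5,h2):fails  (r6,h1):fails  (r6,h3):fails  (r6,h4):fails
Scope holds for no restrictor pair, so the sentence is true.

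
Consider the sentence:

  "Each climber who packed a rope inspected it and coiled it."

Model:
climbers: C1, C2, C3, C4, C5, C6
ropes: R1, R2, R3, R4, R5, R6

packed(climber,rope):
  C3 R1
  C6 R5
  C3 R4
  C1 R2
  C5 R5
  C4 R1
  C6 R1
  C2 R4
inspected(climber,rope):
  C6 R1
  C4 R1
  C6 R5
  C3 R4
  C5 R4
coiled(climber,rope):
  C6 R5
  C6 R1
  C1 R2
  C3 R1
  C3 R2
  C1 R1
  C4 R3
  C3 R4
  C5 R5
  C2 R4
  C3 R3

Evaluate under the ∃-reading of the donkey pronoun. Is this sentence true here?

False

"it" takes "a rope" as antecedent — a donkey pronoun bound across the clause boundary.
Weak reading: every climber c with some packed-rope has at least one packed-rope r such that inspected(c,r) ∧ coiled(c,r).
Per climber: C1:✗  C2:✗  C3:✓  C4:✗  C5:✗  C6:✓
C1 has no witness among its packed-ropes.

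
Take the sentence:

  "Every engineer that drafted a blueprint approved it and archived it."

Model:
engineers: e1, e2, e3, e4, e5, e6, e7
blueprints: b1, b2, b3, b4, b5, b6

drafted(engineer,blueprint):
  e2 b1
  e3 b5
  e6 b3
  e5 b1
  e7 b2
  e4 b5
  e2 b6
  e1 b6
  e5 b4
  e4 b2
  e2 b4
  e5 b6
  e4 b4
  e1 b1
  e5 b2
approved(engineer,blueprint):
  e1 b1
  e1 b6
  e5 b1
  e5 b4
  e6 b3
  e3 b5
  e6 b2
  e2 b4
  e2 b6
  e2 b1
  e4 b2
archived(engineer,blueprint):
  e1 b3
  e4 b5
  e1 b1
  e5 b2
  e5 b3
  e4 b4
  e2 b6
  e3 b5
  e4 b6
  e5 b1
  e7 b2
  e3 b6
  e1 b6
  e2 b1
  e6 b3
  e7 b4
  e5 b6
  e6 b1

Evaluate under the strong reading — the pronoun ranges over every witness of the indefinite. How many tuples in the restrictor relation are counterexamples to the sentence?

"it" takes "a blueprint" as antecedent — a donkey pronoun bound across the clause boundary.
Strong reading: for every (e,b) with drafted(e,b), approved(e,b) ∧ archived(e,b).
Restrictor pairs: (e1,b1) ✓  (e1,b6) ✓  (e2,b1) ✓  (e2,b4) ✗  (e2,b6) ✓  (e3,b5) ✓  (e4,b2) ✗  (e4,b4) ✗  (e4,b5) ✗  (e5,b1) ✓  (e5,b2) ✗  (e5,b4) ✗  (e5,b6) ✗  (e6,b3) ✓  (e7,b2) ✗
Counterexamples (restrictor pairs failing the scope): 8.

8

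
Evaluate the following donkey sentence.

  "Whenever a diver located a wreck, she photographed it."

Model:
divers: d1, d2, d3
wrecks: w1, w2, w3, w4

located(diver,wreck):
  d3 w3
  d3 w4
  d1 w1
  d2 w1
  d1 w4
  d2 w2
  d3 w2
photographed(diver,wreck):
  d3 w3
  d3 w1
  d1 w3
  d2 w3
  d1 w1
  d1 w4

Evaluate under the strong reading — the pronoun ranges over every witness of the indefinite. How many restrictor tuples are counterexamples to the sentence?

4

"it" takes "a wreck" as antecedent — a donkey pronoun bound across the clause boundary.
Strong reading: for every (d,w) with located(d,w), photographed(d,w).
Restrictor pairs: (d1,w1) ✓  (d1,w4) ✓  (d2,w1) ✗  (d2,w2) ✗  (d3,w2) ✗  (d3,w3) ✓  (d3,w4) ✗
Counterexamples (restrictor pairs failing the scope): 4.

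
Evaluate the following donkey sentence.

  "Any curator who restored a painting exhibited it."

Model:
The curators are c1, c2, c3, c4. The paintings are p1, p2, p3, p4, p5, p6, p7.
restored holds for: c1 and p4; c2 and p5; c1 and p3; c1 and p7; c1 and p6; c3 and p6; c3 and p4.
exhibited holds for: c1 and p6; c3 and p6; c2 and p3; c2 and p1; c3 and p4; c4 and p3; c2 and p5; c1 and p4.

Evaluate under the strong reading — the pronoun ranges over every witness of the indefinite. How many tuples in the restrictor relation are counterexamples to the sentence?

2

"it" takes "a painting" as antecedent — a donkey pronoun bound across the clause boundary.
Strong reading: for every (c,p) with restored(c,p), exhibited(c,p).
Restrictor pairs: (c1,p3) ✗  (c1,p4) ✓  (c1,p6) ✓  (c1,p7) ✗  (c2,p5) ✓  (c3,p4) ✓  (c3,p6) ✓
Counterexamples (restrictor pairs failing the scope): 2.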